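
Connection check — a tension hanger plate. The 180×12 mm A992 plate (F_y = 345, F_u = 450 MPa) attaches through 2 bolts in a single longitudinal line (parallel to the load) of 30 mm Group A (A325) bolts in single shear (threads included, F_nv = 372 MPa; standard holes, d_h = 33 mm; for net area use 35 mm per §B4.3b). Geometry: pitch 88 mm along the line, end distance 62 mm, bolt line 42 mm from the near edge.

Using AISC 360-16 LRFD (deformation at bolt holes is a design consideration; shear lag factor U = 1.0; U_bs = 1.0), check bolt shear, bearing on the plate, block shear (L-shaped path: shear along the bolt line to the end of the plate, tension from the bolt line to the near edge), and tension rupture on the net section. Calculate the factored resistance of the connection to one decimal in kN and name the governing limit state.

Bolt shear: A_b = π(30)²/4 = 706.86 mm². φR_n = 0.75 × 372 × 706.86 × 2 × 1 = 394.4 kN.
Bearing (12 mm plate, F_u = 450 MPa): end bolts L_c = 62 − 33/2 = 45.5, R_n = min(1.2×45.5×12×450, 2.4×30×12×450) = 294.84 kN/bolt; interior L_c = 88 − 33 = 55, R_n = 356.4 kN/bolt. φR_n = 0.75 × (1×294.84 + 1×356.4) = 488.4 kN.
Block shear: shear path 1×[62+1×88] = 1×150 mm, A_gv = 1800, A_nv = 1×(150 − 1.5×35)×12 = 1170 mm²; tension to near edge: (42 − 0.5×35)×12 = 294 mm². R_n = min(0.6×450×1170, 0.6×345×1800) + 1.0×450×294 = min(315.9, 372.6) + 132.3 = 448.2 kN. φR_n = 0.75 × 448.2 = 336.2 kN.
Tension rupture (net): A_n = (180 − 1×35)×12 = 1740 mm² (U = 1.0, A_e = A_n). φR_n = 0.75 × 450 × 1740 = 587.3 kN.
Governing: min(394.4, 488.4, 336.2, 587.3) = 336.2 kN → block shear.

336.2 kN (block shear governs)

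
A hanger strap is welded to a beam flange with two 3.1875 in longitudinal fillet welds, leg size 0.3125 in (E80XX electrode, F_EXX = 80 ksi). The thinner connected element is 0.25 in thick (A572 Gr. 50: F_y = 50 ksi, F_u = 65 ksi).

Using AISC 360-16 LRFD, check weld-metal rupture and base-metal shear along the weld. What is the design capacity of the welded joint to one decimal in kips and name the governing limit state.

Weld metal: throat = 0.707×0.3125 = 0.22094 in, L = 2×3.1875 = 6.375 in. φR_n = 0.75 × 0.6 × 80 × 0.22094 × 6.375 = 50.7 kips.
Base metal shear (0.25 in plate): yield φR_n = 1.0×0.6×50×0.25×6.375 = 47.8 kips; rupture φR_n = 0.75×0.6×65×0.25×6.375 = 46.6 kips; take 46.6 kips (rupture).
Governing: min(50.7, 46.6) = 46.6 kips → base-metal shear.

46.6 kips (base-metal shear governs)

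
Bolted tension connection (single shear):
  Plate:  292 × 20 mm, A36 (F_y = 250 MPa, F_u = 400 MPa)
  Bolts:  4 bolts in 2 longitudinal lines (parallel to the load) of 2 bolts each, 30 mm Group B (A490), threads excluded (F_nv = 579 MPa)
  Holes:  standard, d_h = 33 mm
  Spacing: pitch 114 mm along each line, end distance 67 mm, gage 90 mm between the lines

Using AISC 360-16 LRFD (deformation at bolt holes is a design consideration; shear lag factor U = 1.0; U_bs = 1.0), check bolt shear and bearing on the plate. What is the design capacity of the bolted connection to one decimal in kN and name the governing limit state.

Bolt shear: A_b = π(30)²/4 = 706.86 mm². φR_n = 0.75 × 579 × 706.86 × 4 × 1 = 1227.8 kN.
Bearing (20 mm plate, F_u = 400 MPa): end bolts L_c = 67 − 33/2 = 50.5, R_n = min(1.2×50.5×20×400, 2.4×30×20×400) = 484.8 kN/bolt; interior L_c = 114 − 33 = 81, R_n = 576 kN/bolt. φR_n = 0.75 × (2×484.8 + 2×576) = 1591.2 kN.
Governing: min(1227.8, 1591.2) = 1227.8 kN → bolt shear.

1227.8 kN (bolt shear governs)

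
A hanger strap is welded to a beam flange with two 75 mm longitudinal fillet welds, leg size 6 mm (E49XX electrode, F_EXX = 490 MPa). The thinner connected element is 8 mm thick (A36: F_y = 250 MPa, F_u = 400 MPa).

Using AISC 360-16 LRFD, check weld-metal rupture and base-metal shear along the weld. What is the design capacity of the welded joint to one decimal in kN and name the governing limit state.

140.3 kN (weld metal governs)

Weld metal: throat = 0.707×6 = 4.242 mm, L = 2×75 = 150 mm. φR_n = 0.75 × 0.6 × 490 × 4.242 × 150 = 140.3 kN.
Base metal shear (8 mm plate): yield φR_n = 1.0×0.6×250×8×150 = 180.0 kN; rupture φR_n = 0.75×0.6×400×8×150 = 216.0 kN; take 180.0 kN (yield).
Governing: min(140.3, 180.0) = 140.3 kN → weld metal.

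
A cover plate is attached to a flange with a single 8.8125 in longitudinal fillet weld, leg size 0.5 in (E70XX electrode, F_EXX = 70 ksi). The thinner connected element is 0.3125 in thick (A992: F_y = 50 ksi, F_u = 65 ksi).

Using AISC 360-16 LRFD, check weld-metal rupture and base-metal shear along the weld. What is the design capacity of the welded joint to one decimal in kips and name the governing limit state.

Weld metal: throat = 0.707×0.5 = 0.3535 in, L = 8.8125 in. φR_n = 0.75 × 0.6 × 70 × 0.3535 × 8.8125 = 98.1 kips.
Base metal shear (0.3125 in plate): yield φR_n = 1.0×0.6×50×0.3125×8.8125 = 82.6 kips; rupture φR_n = 0.75×0.6×65×0.3125×8.8125 = 80.6 kips; take 80.6 kips (rupture).
Governing: min(98.1, 80.6) = 80.6 kips → base-metal shear.

80.6 kips (base-metal shear governs)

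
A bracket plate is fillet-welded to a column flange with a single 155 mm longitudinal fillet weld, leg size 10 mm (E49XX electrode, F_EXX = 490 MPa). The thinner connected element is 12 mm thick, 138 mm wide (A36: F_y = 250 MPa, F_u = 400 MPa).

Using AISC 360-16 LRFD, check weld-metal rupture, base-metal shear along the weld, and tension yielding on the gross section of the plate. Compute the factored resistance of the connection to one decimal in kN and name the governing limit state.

241.6 kN (weld metal governs)

Weld metal: throat = 0.707×10 = 7.07 mm, L = 155 mm. φR_n = 0.75 × 0.6 × 490 × 7.07 × 155 = 241.6 kN.
Base metal shear (12 mm plate): yield φR_n = 1.0×0.6×250×12×155 = 279.0 kN; rupture φR_n = 0.75×0.6×400×12×155 = 334.8 kN; take 279.0 kN (yield).
Tension yield (gross): A_g = 138×12 = 1656 mm². φR_n = 0.90 × 250 × 1656 = 372.6 kN.
Governing: min(241.6, 279.0, 372.6) = 241.6 kN → weld metal.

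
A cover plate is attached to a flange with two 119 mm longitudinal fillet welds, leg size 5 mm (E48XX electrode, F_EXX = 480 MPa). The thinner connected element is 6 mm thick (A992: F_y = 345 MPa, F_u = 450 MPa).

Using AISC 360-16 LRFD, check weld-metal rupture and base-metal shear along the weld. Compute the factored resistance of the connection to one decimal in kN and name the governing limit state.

181.7 kN (weld metal governs)

Weld metal: throat = 0.707×5 = 3.535 mm, L = 2×119 = 238 mm. φR_n = 0.75 × 0.6 × 480 × 3.535 × 238 = 181.7 kN.
Base metal shear (6 mm plate): yield φR_n = 1.0×0.6×345×6×238 = 295.6 kN; rupture φR_n = 0.75×0.6×450×6×238 = 289.2 kN; take 289.2 kN (rupture).
Governing: min(181.7, 289.2) = 181.7 kN → weld metal.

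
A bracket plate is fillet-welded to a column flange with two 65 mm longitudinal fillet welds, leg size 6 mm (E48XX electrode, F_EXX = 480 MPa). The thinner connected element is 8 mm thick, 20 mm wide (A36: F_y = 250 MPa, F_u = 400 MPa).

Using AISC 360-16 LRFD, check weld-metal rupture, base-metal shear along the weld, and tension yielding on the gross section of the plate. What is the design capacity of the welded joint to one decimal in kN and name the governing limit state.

Weld metal: throat = 0.707×6 = 4.242 mm, L = 2×65 = 130 mm. φR_n = 0.75 × 0.6 × 480 × 4.242 × 130 = 119.1 kN.
Base metal shear (8 mm plate): yield φR_n = 1.0×0.6×250×8×130 = 156.0 kN; rupture φR_n = 0.75×0.6×400×8×130 = 187.2 kN; take 156.0 kN (yield).
Tension yield (gross): A_g = 20×8 = 160 mm². φR_n = 0.90 × 250 × 160 = 36.0 kN.
Governing: min(119.1, 156.0, 36.0) = 36.0 kN → gross-section yield.

36.0 kN (gross-section yield governs)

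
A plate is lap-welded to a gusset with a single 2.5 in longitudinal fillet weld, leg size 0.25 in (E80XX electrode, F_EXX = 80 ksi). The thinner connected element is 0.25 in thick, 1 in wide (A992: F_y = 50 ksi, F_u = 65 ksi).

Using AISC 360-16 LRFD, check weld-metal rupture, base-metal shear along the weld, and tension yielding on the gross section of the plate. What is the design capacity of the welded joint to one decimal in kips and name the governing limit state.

11.3 kips (gross-section yield governs)

Weld metal: throat = 0.707×0.25 = 0.17675 in, L = 2.5 in. φR_n = 0.75 × 0.6 × 80 × 0.17675 × 2.5 = 15.9 kips.
Base metal shear (0.25 in plate): yield φR_n = 1.0×0.6×50×0.25×2.5 = 18.8 kips; rupture φR_n = 0.75×0.6×65×0.25×2.5 = 18.3 kips; take 18.3 kips (rupture).
Tension yield (gross): A_g = 1×0.25 = 0.25 in². φR_n = 0.90 × 50 × 0.25 = 11.3 kips.
Governing: min(15.9, 18.3, 11.3) = 11.3 kips → gross-section yield.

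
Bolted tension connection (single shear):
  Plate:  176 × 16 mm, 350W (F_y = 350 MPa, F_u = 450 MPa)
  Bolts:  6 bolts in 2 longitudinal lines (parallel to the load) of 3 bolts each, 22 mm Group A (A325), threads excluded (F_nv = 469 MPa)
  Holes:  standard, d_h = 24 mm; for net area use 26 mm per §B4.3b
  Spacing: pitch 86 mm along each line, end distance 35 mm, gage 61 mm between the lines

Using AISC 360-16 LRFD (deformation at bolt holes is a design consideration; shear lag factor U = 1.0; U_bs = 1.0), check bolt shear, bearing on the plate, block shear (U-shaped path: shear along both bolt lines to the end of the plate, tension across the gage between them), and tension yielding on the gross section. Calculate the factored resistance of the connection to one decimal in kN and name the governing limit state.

802.3 kN (bolt shear governs)

Bolt shear: A_b = π(22)²/4 = 380.13 mm². φR_n = 0.75 × 469 × 380.13 × 6 × 1 = 802.3 kN.
Bearing (16 mm plate, F_u = 450 MPa): end bolts L_c = 35 − 24/2 = 23, R_n = min(1.2×23×16×450, 2.4×22×16×450) = 198.72 kN/bolt; interior L_c = 86 − 24 = 62, R_n = 380.16 kN/bolt. φR_n = 0.75 × (2×198.72 + 4×380.16) = 1438.6 kN.
Block shear: shear path 2×[35+2×86] = 2×207 mm, A_gv = 6624, A_nv = 2×(207 − 2.5×26)×16 = 4544 mm²; tension across gage: (61 − 1×26)×16 = 560 mm². R_n = min(0.6×450×4544, 0.6×350×6624) + 1.0×450×560 = min(1226.9, 1391) + 252 = 1478.9 kN. φR_n = 0.75 × 1478.9 = 1109.2 kN.
Tension yield (gross): A_g = 176×16 = 2816 mm². φR_n = 0.90 × 350 × 2816 = 887.0 kN.
Governing: min(802.3, 1438.6, 1109.2, 887.0) = 802.3 kN → bolt shear.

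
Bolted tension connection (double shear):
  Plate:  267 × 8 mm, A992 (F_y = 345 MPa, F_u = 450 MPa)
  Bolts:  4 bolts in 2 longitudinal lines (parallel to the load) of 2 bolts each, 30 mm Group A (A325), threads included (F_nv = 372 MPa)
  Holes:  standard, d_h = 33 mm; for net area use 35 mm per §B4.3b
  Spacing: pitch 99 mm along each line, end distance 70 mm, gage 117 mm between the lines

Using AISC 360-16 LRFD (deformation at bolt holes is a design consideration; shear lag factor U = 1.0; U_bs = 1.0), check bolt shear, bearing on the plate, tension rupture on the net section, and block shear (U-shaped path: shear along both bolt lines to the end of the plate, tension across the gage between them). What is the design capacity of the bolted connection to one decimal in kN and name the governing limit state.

Bolt shear: A_b = π(30)²/4 = 706.86 mm². φR_n = 0.75 × 372 × 706.86 × 4 × 2 = 1577.7 kN.
Bearing (8 mm plate, F_u = 450 MPa): end bolts L_c = 70 − 33/2 = 53.5, R_n = min(1.2×53.5×8×450, 2.4×30×8×450) = 231.12 kN/bolt; interior L_c = 99 − 33 = 66, R_n = 259.2 kN/bolt. φR_n = 0.75 × (2×231.12 + 2×259.2) = 735.5 kN.
Tension rupture (net): A_n = (267 − 2×35)×8 = 1576 mm² (U = 1.0, A_e = A_n). φR_n = 0.75 × 450 × 1576 = 531.9 kN.
Block shear: shear path 2×[70+1×99] = 2×169 mm, A_gv = 2704, A_nv = 2×(169 − 1.5×35)×8 = 1864 mm²; tension across gage: (117 − 1×35)×8 = 656 mm². R_n = min(0.6×450×1864, 0.6×345×2704) + 1.0×450×656 = min(503.28, 559.73) + 295.2 = 798.48 kN. φR_n = 0.75 × 798.48 = 598.9 kN.
Governing: min(1577.7, 735.5, 531.9, 598.9) = 531.9 kN → net-section rupture.

531.9 kN (net-section rupture governs)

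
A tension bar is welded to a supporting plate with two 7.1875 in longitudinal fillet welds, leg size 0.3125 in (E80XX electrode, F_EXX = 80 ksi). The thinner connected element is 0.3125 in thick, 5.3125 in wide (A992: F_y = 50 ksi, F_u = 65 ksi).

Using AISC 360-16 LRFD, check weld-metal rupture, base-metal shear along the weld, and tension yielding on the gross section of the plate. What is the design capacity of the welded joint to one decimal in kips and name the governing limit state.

74.7 kips (gross-section yield governs)

Weld metal: throat = 0.707×0.3125 = 0.22094 in, L = 2×7.1875 = 14.375 in. φR_n = 0.75 × 0.6 × 80 × 0.22094 × 14.375 = 114.3 kips.
Base metal shear (0.3125 in plate): yield φR_n = 1.0×0.6×50×0.3125×14.375 = 134.8 kips; rupture φR_n = 0.75×0.6×65×0.3125×14.375 = 131.4 kips; take 131.4 kips (rupture).
Tension yield (gross): A_g = 5.3125×0.3125 = 1.6602 in². φR_n = 0.90 × 50 × 1.6602 = 74.7 kips.
Governing: min(114.3, 131.4, 74.7) = 74.7 kips → gross-section yield.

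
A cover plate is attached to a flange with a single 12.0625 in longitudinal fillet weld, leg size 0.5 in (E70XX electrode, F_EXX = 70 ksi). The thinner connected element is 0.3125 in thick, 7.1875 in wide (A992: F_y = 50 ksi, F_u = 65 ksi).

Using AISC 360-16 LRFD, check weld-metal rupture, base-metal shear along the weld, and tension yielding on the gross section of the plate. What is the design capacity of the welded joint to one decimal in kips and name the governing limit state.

101.1 kips (gross-section yield governs)

Weld metal: throat = 0.707×0.5 = 0.3535 in, L = 12.0625 in. φR_n = 0.75 × 0.6 × 70 × 0.3535 × 12.0625 = 134.3 kips.
Base metal shear (0.3125 in plate): yield φR_n = 1.0×0.6×50×0.3125×12.0625 = 113.1 kips; rupture φR_n = 0.75×0.6×65×0.3125×12.0625 = 110.3 kips; take 110.3 kips (rupture).
Tension yield (gross): A_g = 7.1875×0.3125 = 2.2461 in². φR_n = 0.90 × 50 × 2.2461 = 101.1 kips.
Governing: min(134.3, 110.3, 101.1) = 101.1 kips → gross-section yield.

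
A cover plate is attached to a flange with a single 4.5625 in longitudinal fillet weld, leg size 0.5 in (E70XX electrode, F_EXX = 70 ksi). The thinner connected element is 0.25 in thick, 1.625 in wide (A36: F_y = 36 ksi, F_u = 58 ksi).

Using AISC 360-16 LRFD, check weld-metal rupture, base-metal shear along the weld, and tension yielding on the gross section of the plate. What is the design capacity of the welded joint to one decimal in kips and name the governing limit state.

Weld metal: throat = 0.707×0.5 = 0.3535 in, L = 4.5625 in. φR_n = 0.75 × 0.6 × 70 × 0.3535 × 4.5625 = 50.8 kips.
Base metal shear (0.25 in plate): yield φR_n = 1.0×0.6×36×0.25×4.5625 = 24.6 kips; rupture φR_n = 0.75×0.6×58×0.25×4.5625 = 29.8 kips; take 24.6 kips (yield).
Tension yield (gross): A_g = 1.625×0.25 = 0.40625 in². φR_n = 0.90 × 36 × 0.40625 = 13.2 kips.
Governing: min(50.8, 24.6, 13.2) = 13.2 kips → gross-section yield.

13.2 kips (gross-section yield governs)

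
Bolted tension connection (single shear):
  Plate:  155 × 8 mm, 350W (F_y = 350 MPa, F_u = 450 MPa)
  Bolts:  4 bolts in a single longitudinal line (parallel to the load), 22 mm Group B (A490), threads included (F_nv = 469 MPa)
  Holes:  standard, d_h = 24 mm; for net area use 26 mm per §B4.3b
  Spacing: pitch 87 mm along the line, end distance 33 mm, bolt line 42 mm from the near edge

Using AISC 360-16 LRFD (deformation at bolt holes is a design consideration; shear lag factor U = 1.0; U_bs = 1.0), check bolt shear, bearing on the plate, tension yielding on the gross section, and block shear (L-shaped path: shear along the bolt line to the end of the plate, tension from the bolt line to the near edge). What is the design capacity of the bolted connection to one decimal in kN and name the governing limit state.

Bolt shear: A_b = π(22)²/4 = 380.13 mm². φR_n = 0.75 × 469 × 380.13 × 4 × 1 = 534.8 kN.
Bearing (8 mm plate, F_u = 450 MPa): end bolts L_c = 33 − 24/2 = 21, R_n = min(1.2×21×8×450, 2.4×22×8×450) = 90.72 kN/bolt; interior L_c = 87 − 24 = 63, R_n = 190.08 kN/bolt. φR_n = 0.75 × (1×90.72 + 3×190.08) = 495.7 kN.
Tension yield (gross): A_g = 155×8 = 1240 mm². φR_n = 0.90 × 350 × 1240 = 390.6 kN.
Block shear: shear path 1×[33+3×87] = 1×294 mm, A_gv = 2352, A_nv = 1×(294 − 3.5×26)×8 = 1624 mm²; tension to near edge: (42 − 0.5×26)×8 = 232 mm². R_n = min(0.6×450×1624, 0.6×350×2352) + 1.0×450×232 = min(438.48, 493.92) + 104.4 = 542.88 kN. φR_n = 0.75 × 542.88 = 407.2 kN.
Governing: min(534.8, 495.7, 390.6, 407.2) = 390.6 kN → gross-section yield.

390.6 kN (gross-section yield governs)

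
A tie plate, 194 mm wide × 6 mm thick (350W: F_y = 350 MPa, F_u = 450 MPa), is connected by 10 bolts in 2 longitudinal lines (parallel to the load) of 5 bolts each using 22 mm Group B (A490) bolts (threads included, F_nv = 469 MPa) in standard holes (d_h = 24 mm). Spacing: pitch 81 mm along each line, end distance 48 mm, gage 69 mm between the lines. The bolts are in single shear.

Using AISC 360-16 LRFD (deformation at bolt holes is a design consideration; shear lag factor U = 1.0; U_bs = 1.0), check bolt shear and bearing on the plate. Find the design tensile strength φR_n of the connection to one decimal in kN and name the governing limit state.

1030.3 kN (bearing governs)

Bolt shear: A_b = π(22)²/4 = 380.13 mm². φR_n = 0.75 × 469 × 380.13 × 10 × 1 = 1337.1 kN.
Bearing (6 mm plate, F_u = 450 MPa): end bolts L_c = 48 − 24/2 = 36, R_n = min(1.2×36×6×450, 2.4×22×6×450) = 116.64 kN/bolt; interior L_c = 81 − 24 = 57, R_n = 142.56 kN/bolt. φR_n = 0.75 × (2×116.64 + 8×142.56) = 1030.3 kN.
Governing: min(1337.1, 1030.3) = 1030.3 kN → bearing.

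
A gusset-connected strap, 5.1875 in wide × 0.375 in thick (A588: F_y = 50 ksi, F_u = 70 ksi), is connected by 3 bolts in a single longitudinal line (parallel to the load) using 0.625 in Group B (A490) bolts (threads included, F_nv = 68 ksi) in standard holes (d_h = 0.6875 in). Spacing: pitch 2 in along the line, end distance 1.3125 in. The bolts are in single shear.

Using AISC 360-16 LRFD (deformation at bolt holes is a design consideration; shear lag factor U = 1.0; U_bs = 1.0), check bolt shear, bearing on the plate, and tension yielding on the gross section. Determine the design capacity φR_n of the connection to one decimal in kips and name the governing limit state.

46.9 kips (bolt shear governs)

Bolt shear: A_b = π(0.625)²/4 = 0.3068 in². φR_n = 0.75 × 68 × 0.3068 × 3 × 1 = 46.9 kips.
Bearing (0.375 in plate, F_u = 70 ksi): end bolts L_c = 1.3125 − 0.6875/2 = 0.96875, R_n = min(1.2×0.96875×0.375×70, 2.4×0.625×0.375×70) = 30.516 kips/bolt; interior L_c = 2 − 0.6875 = 1.3125, R_n = 39.375 kips/bolt. φR_n = 0.75 × (1×30.516 + 2×39.375) = 81.9 kips.
Tension yield (gross): A_g = 5.1875×0.375 = 1.9453 in². φR_n = 0.90 × 50 × 1.9453 = 87.5 kips.
Governing: min(46.9, 81.9, 87.5) = 46.9 kips → bolt shear.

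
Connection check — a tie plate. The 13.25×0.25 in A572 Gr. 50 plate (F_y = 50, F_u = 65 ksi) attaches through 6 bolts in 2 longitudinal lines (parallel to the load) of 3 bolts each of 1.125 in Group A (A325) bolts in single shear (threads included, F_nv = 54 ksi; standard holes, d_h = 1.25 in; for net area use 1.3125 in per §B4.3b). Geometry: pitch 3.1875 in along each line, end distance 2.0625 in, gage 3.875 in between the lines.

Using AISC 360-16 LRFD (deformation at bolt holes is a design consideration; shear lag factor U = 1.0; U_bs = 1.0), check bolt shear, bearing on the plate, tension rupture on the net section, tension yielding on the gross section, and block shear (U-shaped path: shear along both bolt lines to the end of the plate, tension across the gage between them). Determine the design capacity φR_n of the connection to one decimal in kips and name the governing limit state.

106.6 kips (block shear governs)

Bolt shear: A_b = π(1.125)²/4 = 0.99402 in². φR_n = 0.75 × 54 × 0.99402 × 6 × 1 = 241.5 kips.
Bearing (0.25 in plate, F_u = 65 ksi): end bolts L_c = 2.0625 − 1.25/2 = 1.4375, R_n = min(1.2×1.4375×0.25×65, 2.4×1.125×0.25×65) = 28.031 kips/bolt; interior L_c = 3.1875 − 1.25 = 1.9375, R_n = 37.781 kips/bolt. φR_n = 0.75 × (2×28.031 + 4×37.781) = 155.4 kips.
Tension rupture (net): A_n = (13.25 − 2×1.3125)×0.25 = 2.6563 in² (U = 1.0, A_e = A_n). φR_n = 0.75 × 65 × 2.6563 = 129.5 kips.
Tension yield (gross): A_g = 13.25×0.25 = 3.3125 in². φR_n = 0.90 × 50 × 3.3125 = 149.1 kips.
Block shear: shear path 2×[2.0625+2×3.1875] = 2×8.4375 in, A_gv = 4.2188, A_nv = 2×(8.4375 − 2.5×1.3125)×0.25 = 2.5781 in²; tension across gage: (3.875 − 1×1.3125)×0.25 = 0.64063 in². R_n = min(0.6×65×2.5781, 0.6×50×4.2188) + 1.0×65×0.64063 = min(100.55, 126.56) + 41.641 = 142.19 kips. φR_n = 0.75 × 142.19 = 106.6 kips.
Governing: min(241.5, 155.4, 129.5, 149.1, 106.6) = 106.6 kips → block shear.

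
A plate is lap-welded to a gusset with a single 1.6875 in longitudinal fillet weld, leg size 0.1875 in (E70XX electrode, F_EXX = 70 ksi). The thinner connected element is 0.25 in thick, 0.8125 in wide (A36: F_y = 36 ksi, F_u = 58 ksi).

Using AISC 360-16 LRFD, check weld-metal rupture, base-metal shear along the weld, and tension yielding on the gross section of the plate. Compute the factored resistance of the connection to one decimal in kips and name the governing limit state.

6.6 kips (gross-section yield governs)

Weld metal: throat = 0.707×0.1875 = 0.13256 in, L = 1.6875 in. φR_n = 0.75 × 0.6 × 70 × 0.13256 × 1.6875 = 7.0 kips.
Base metal shear (0.25 in plate): yield φR_n = 1.0×0.6×36×0.25×1.6875 = 9.1 kips; rupture φR_n = 0.75×0.6×58×0.25×1.6875 = 11.0 kips; take 9.1 kips (yield).
Tension yield (gross): A_g = 0.8125×0.25 = 0.20313 in². φR_n = 0.90 × 36 × 0.20313 = 6.6 kips.
Governing: min(7.0, 9.1, 6.6) = 6.6 kips → gross-section yield.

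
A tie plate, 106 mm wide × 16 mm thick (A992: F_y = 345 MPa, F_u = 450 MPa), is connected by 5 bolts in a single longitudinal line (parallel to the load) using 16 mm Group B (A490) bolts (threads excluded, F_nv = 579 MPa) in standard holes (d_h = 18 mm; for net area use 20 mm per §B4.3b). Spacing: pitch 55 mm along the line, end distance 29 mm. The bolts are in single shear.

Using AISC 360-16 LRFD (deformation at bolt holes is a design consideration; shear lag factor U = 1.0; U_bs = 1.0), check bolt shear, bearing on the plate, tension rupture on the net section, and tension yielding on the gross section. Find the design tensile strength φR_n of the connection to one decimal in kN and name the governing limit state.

Bolt shear: A_b = π(16)²/4 = 201.06 mm². φR_n = 0.75 × 579 × 201.06 × 5 × 1 = 436.6 kN.
Bearing (16 mm plate, F_u = 450 MPa): end bolts L_c = 29 − 18/2 = 20, R_n = min(1.2×20×16×450, 2.4×16×16×450) = 172.8 kN/bolt; interior L_c = 55 − 18 = 37, R_n = 276.48 kN/bolt. φR_n = 0.75 × (1×172.8 + 4×276.48) = 959.0 kN.
Tension rupture (net): A_n = (106 − 1×20)×16 = 1376 mm² (U = 1.0, A_e = A_n). φR_n = 0.75 × 450 × 1376 = 464.4 kN.
Tension yield (gross): A_g = 106×16 = 1696 mm². φR_n = 0.90 × 345 × 1696 = 526.6 kN.
Governing: min(436.6, 959.0, 464.4, 526.6) = 436.6 kN → bolt shear.

436.6 kN (bolt shear governs)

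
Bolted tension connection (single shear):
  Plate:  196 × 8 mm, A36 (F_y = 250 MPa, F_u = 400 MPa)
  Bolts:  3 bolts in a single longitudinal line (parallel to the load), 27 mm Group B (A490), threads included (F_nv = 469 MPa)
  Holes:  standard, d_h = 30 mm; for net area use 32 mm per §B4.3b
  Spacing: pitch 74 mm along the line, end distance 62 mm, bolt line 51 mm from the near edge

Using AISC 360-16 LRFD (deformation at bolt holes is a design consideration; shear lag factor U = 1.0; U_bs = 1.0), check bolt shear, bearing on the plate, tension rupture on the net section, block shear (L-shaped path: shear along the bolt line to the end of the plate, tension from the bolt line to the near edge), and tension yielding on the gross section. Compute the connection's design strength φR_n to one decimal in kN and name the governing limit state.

271.2 kN (block shear governs)

Bolt shear: A_b = π(27)²/4 = 572.56 mm². φR_n = 0.75 × 469 × 572.56 × 3 × 1 = 604.2 kN.
Bearing (8 mm plate, F_u = 400 MPa): end bolts L_c = 62 − 30/2 = 47, R_n = min(1.2×47×8×400, 2.4×27×8×400) = 180.48 kN/bolt; interior L_c = 74 − 30 = 44, R_n = 168.96 kN/bolt. φR_n = 0.75 × (1×180.48 + 2×168.96) = 388.8 kN.
Tension rupture (net): A_n = (196 − 1×32)×8 = 1312 mm² (U = 1.0, A_e = A_n). φR_n = 0.75 × 400 × 1312 = 393.6 kN.
Block shear: shear path 1×[62+2×74] = 1×210 mm, A_gv = 1680, A_nv = 1×(210 − 2.5×32)×8 = 1040 mm²; tension to near edge: (51 − 0.5×32)×8 = 280 mm². R_n = min(0.6×400×1040, 0.6×250×1680) + 1.0×400×280 = min(249.6, 252) + 112 = 361.6 kN. φR_n = 0.75 × 361.6 = 271.2 kN.
Tension yield (gross): A_g = 196×8 = 1568 mm². φR_n = 0.90 × 250 × 1568 = 352.8 kN.
Governing: min(604.2, 388.8, 393.6, 271.2, 352.8) = 271.2 kN → block shear.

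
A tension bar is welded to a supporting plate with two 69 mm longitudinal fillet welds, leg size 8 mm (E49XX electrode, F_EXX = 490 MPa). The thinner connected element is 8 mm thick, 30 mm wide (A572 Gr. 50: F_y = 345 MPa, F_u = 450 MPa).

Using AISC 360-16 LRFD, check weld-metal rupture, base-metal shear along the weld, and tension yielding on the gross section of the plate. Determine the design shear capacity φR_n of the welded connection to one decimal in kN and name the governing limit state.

Weld metal: throat = 0.707×8 = 5.656 mm, L = 2×69 = 138 mm. φR_n = 0.75 × 0.6 × 490 × 5.656 × 138 = 172.1 kN.
Base metal shear (8 mm plate): yield φR_n = 1.0×0.6×345×8×138 = 228.5 kN; rupture φR_n = 0.75×0.6×450×8×138 = 223.6 kN; take 223.6 kN (rupture).
Tension yield (gross): A_g = 30×8 = 240 mm². φR_n = 0.90 × 345 × 240 = 74.5 kN.
Governing: min(172.1, 223.6, 74.5) = 74.5 kN → gross-section yield.

74.5 kN (gross-section yield governs)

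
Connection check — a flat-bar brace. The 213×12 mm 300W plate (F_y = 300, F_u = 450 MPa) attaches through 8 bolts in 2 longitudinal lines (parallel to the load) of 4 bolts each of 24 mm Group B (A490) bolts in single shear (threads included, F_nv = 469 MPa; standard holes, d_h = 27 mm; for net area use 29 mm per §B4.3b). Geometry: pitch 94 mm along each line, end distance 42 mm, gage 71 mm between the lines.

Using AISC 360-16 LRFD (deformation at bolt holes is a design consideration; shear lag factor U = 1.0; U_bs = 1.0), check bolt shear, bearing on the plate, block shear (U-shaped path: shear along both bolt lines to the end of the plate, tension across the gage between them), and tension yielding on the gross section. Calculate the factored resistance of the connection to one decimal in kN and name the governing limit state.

690.1 kN (gross-section yield governs)

Bolt shear: A_b = π(24)²/4 = 452.39 mm². φR_n = 0.75 × 469 × 452.39 × 8 × 1 = 1273.0 kN.
Bearing (12 mm plate, F_u = 450 MPa): end bolts L_c = 42 − 27/2 = 28.5, R_n = min(1.2×28.5×12×450, 2.4×24×12×450) = 184.68 kN/bolt; interior L_c = 94 − 27 = 67, R_n = 311.04 kN/bolt. φR_n = 0.75 × (2×184.68 + 6×311.04) = 1676.7 kN.
Block shear: shear path 2×[42+3×94] = 2×324 mm, A_gv = 7776, A_nv = 2×(324 − 3.5×29)×12 = 5340 mm²; tension across gage: (71 − 1×29)×12 = 504 mm². R_n = min(0.6×450×5340, 0.6×300×7776) + 1.0×450×504 = min(1441.8, 1399.7) + 226.8 = 1626.5 kN. φR_n = 0.75 × 1626.5 = 1219.9 kN.
Tension yield (gross): A_g = 213×12 = 2556 mm². φR_n = 0.90 × 300 × 2556 = 690.1 kN.
Governing: min(1273.0, 1676.7, 1219.9, 690.1) = 690.1 kN → gross-section yield.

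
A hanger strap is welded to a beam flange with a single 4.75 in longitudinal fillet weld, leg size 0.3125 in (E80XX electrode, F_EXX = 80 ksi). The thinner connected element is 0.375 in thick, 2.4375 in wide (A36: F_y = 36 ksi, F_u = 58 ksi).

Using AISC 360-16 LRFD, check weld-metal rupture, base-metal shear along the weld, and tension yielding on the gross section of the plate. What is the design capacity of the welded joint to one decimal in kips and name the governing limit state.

Weld metal: throat = 0.707×0.3125 = 0.22094 in, L = 4.75 in. φR_n = 0.75 × 0.6 × 80 × 0.22094 × 4.75 = 37.8 kips.
Base metal shear (0.375 in plate): yield φR_n = 1.0×0.6×36×0.375×4.75 = 38.5 kips; rupture φR_n = 0.75×0.6×58×0.375×4.75 = 46.5 kips; take 38.5 kips (yield).
Tension yield (gross): A_g = 2.4375×0.375 = 0.91406 in². φR_n = 0.90 × 36 × 0.91406 = 29.6 kips.
Governing: min(37.8, 38.5, 29.6) = 29.6 kips → gross-section yield.

29.6 kips (gross-section yield governs)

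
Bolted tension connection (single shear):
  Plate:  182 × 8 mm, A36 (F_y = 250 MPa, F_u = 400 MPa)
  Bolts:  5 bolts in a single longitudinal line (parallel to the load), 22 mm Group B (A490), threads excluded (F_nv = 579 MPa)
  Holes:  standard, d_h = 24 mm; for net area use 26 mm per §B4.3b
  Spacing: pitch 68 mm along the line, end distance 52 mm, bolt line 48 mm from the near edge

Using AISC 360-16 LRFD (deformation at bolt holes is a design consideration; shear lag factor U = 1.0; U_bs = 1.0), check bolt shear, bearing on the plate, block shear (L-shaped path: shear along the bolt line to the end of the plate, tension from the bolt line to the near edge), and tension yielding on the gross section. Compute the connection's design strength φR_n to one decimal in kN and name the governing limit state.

327.6 kN (gross-section yield governs)

Bolt shear: A_b = π(22)²/4 = 380.13 mm². φR_n = 0.75 × 579 × 380.13 × 5 × 1 = 825.4 kN.
Bearing (8 mm plate, F_u = 400 MPa): end bolts L_c = 52 − 24/2 = 40, R_n = min(1.2×40×8×400, 2.4×22×8×400) = 153.6 kN/bolt; interior L_c = 68 − 24 = 44, R_n = 168.96 kN/bolt. φR_n = 0.75 × (1×153.6 + 4×168.96) = 622.1 kN.
Block shear: shear path 1×[52+4×68] = 1×324 mm, A_gv = 2592, A_nv = 1×(324 − 4.5×26)×8 = 1656 mm²; tension to near edge: (48 − 0.5×26)×8 = 280 mm². R_n = min(0.6×400×1656, 0.6×250×2592) + 1.0×400×280 = min(397.44, 388.8) + 112 = 500.8 kN. φR_n = 0.75 × 500.8 = 375.6 kN.
Tension yield (gross): A_g = 182×8 = 1456 mm². φR_n = 0.90 × 250 × 1456 = 327.6 kN.
Governing: min(825.4, 622.1, 375.6, 327.6) = 327.6 kN → gross-section yield.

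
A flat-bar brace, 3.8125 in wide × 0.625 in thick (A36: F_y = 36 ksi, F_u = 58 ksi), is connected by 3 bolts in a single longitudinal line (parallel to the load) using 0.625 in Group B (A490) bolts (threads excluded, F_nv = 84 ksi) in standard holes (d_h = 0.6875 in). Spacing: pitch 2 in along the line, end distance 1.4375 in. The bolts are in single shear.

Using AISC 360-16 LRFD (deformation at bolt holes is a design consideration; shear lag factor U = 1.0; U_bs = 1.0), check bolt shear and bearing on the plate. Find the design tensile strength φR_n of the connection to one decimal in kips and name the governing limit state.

58.0 kips (bolt shear governs)

Bolt shear: A_b = π(0.625)²/4 = 0.3068 in². φR_n = 0.75 × 84 × 0.3068 × 3 × 1 = 58.0 kips.
Bearing (0.625 in plate, F_u = 58 ksi): end bolts L_c = 1.4375 − 0.6875/2 = 1.09375, R_n = min(1.2×1.09375×0.625×58, 2.4×0.625×0.625×58) = 47.578 kips/bolt; interior L_c = 2 − 0.6875 = 1.3125, R_n = 54.375 kips/bolt. φR_n = 0.75 × (1×47.578 + 2×54.375) = 117.2 kips.
Governing: min(58.0, 117.2) = 58.0 kips → bolt shear.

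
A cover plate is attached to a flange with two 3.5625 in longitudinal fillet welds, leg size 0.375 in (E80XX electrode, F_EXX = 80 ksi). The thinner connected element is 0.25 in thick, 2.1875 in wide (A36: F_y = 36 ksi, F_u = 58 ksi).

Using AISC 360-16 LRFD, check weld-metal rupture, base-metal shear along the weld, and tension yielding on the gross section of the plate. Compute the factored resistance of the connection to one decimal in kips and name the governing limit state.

17.7 kips (gross-section yield governs)

Weld metal: throat = 0.707×0.375 = 0.26513 in, L = 2×3.5625 = 7.125 in. φR_n = 0.75 × 0.6 × 80 × 0.26513 × 7.125 = 68.0 kips.
Base metal shear (0.25 in plate): yield φR_n = 1.0×0.6×36×0.25×7.125 = 38.5 kips; rupture φR_n = 0.75×0.6×58×0.25×7.125 = 46.5 kips; take 38.5 kips (yield).
Tension yield (gross): A_g = 2.1875×0.25 = 0.54688 in². φR_n = 0.90 × 36 × 0.54688 = 17.7 kips.
Governing: min(68.0, 38.5, 17.7) = 17.7 kips → gross-section yield.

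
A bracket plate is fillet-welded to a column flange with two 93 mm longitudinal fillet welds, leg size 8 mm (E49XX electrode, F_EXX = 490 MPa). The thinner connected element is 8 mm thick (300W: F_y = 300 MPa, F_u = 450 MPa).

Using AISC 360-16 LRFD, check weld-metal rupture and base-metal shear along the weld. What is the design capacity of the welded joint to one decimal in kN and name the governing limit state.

232.0 kN (weld metal governs)

Weld metal: throat = 0.707×8 = 5.656 mm, L = 2×93 = 186 mm. φR_n = 0.75 × 0.6 × 490 × 5.656 × 186 = 232.0 kN.
Base metal shear (8 mm plate): yield φR_n = 1.0×0.6×300×8×186 = 267.8 kN; rupture φR_n = 0.75×0.6×450×8×186 = 301.3 kN; take 267.8 kN (yield).
Governing: min(232.0, 267.8) = 232.0 kN → weld metal.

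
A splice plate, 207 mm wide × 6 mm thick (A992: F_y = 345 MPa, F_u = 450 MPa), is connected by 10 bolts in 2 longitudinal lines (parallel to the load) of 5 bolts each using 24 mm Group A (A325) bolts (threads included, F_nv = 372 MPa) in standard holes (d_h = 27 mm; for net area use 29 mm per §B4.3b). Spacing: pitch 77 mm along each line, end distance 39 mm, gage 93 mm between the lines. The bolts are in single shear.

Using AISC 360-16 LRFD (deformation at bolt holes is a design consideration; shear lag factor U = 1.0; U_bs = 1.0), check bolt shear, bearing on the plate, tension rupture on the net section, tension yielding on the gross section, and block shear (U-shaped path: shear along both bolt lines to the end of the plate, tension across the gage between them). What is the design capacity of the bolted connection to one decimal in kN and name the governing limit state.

301.7 kN (net-section rupture governs)

Bolt shear: A_b = π(24)²/4 = 452.39 mm². φR_n = 0.75 × 372 × 452.39 × 10 × 1 = 1262.2 kN.
Bearing (6 mm plate, F_u = 450 MPa): end bolts L_c = 39 − 27/2 = 25.5, R_n = min(1.2×25.5×6×450, 2.4×24×6×450) = 82.62 kN/bolt; interior L_c = 77 − 27 = 50, R_n = 155.52 kN/bolt. φR_n = 0.75 × (2×82.62 + 8×155.52) = 1057.1 kN.
Tension rupture (net): A_n = (207 − 2×29)×6 = 894 mm² (U = 1.0, A_e = A_n). φR_n = 0.75 × 450 × 894 = 301.7 kN.
Tension yield (gross): A_g = 207×6 = 1242 mm². φR_n = 0.90 × 345 × 1242 = 385.6 kN.
Block shear: shear path 2×[39+4×77] = 2×347 mm, A_gv = 4164, A_nv = 2×(347 − 4.5×29)×6 = 2598 mm²; tension across gage: (93 − 1×29)×6 = 384 mm². R_n = min(0.6×450×2598, 0.6×345×4164) + 1.0×450×384 = min(701.46, 861.95) + 172.8 = 874.26 kN. φR_n = 0.75 × 874.26 = 655.7 kN.
Governing: min(1262.2, 1057.1, 301.7, 385.6, 655.7) = 301.7 kN → net-section rupture.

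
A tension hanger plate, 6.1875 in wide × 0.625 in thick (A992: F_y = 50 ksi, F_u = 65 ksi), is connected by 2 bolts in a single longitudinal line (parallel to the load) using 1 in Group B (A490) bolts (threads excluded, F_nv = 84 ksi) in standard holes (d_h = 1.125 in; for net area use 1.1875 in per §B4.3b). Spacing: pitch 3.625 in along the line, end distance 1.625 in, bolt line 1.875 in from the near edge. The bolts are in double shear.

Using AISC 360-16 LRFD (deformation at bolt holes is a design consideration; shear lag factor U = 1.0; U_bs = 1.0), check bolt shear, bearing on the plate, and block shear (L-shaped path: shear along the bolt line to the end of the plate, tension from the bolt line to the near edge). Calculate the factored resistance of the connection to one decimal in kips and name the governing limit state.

Bolt shear: A_b = π(1)²/4 = 0.7854 in². φR_n = 0.75 × 84 × 0.7854 × 2 × 2 = 197.9 kips.
Bearing (0.625 in plate, F_u = 65 ksi): end bolts L_c = 1.625 − 1.125/2 = 1.0625, R_n = min(1.2×1.0625×0.625×65, 2.4×1×0.625×65) = 51.797 kips/bolt; interior L_c = 3.625 − 1.125 = 2.5, R_n = 97.5 kips/bolt. φR_n = 0.75 × (1×51.797 + 1×97.5) = 112.0 kips.
Block shear: shear path 1×[1.625+1×3.625] = 1×5.25 in, A_gv = 3.2813, A_nv = 1×(5.25 − 1.5×1.1875)×0.625 = 2.168 in²; tension to near edge: (1.875 − 0.5×1.1875)×0.625 = 0.80078 in². R_n = min(0.6×65×2.168, 0.6×50×3.2813) + 1.0×65×0.80078 = min(84.552, 98.439) + 52.051 = 136.6 kips. φR_n = 0.75 × 136.6 = 102.5 kips.
Governing: min(197.9, 112.0, 102.5) = 102.5 kips → block shear.

102.5 kips (block shear governs)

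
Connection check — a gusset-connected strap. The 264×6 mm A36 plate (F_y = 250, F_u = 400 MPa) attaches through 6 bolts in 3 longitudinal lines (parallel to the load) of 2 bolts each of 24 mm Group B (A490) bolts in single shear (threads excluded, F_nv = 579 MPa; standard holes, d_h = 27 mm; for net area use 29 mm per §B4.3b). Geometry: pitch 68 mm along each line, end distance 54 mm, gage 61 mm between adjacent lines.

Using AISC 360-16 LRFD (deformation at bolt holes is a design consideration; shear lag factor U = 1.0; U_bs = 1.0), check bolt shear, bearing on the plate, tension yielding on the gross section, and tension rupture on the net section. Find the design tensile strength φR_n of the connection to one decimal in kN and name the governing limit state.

Bolt shear: A_b = π(24)²/4 = 452.39 mm². φR_n = 0.75 × 579 × 452.39 × 6 × 1 = 1178.7 kN.
Bearing (6 mm plate, F_u = 400 MPa): end bolts L_c = 54 − 27/2 = 40.5, R_n = min(1.2×40.5×6×400, 2.4×24×6×400) = 116.64 kN/bolt; interior L_c = 68 − 27 = 41, R_n = 118.08 kN/bolt. φR_n = 0.75 × (3×116.64 + 3×118.08) = 528.1 kN.
Tension yield (gross): A_g = 264×6 = 1584 mm². φR_n = 0.90 × 250 × 1584 = 356.4 kN.
Tension rupture (net): A_n = (264 − 3×29)×6 = 1062 mm² (U = 1.0, A_e = A_n). φR_n = 0.75 × 400 × 1062 = 318.6 kN.
Governing: min(1178.7, 528.1, 356.4, 318.6) = 318.6 kN → net-section rupture.

318.6 kN (net-section rupture governs)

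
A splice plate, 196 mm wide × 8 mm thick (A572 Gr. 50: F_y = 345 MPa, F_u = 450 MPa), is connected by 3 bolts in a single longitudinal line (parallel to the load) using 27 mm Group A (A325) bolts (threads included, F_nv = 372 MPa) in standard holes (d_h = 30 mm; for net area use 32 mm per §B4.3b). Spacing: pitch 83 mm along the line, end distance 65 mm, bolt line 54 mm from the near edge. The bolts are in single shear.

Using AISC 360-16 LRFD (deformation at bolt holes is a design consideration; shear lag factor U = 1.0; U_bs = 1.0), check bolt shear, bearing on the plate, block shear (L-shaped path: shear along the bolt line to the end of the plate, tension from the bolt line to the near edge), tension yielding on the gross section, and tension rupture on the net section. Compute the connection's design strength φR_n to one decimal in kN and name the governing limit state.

Bolt shear: A_b = π(27)²/4 = 572.56 mm². φR_n = 0.75 × 372 × 572.56 × 3 × 1 = 479.2 kN.
Bearing (8 mm plate, F_u = 450 MPa): end bolts L_c = 65 − 30/2 = 50, R_n = min(1.2×50×8×450, 2.4×27×8×450) = 216 kN/bolt; interior L_c = 83 − 30 = 53, R_n = 228.96 kN/bolt. φR_n = 0.75 × (1×216 + 2×228.96) = 505.4 kN.
Block shear: shear path 1×[65+2×83] = 1×231 mm, A_gv = 1848, A_nv = 1×(231 − 2.5×32)×8 = 1208 mm²; tension to near edge: (54 − 0.5×32)×8 = 304 mm². R_n = min(0.6×450×1208, 0.6×345×1848) + 1.0×450×304 = min(326.16, 382.54) + 136.8 = 462.96 kN. φR_n = 0.75 × 462.96 = 347.2 kN.
Tension yield (gross): A_g = 196×8 = 1568 mm². φR_n = 0.90 × 345 × 1568 = 486.9 kN.
Tension rupture (net): A_n = (196 − 1×32)×8 = 1312 mm² (U = 1.0, A_e = A_n). φR_n = 0.75 × 450 × 1312 = 442.8 kN.
Governing: min(479.2, 505.4, 347.2, 486.9, 442.8) = 347.2 kN → block shear.

347.2 kN (block shear governs)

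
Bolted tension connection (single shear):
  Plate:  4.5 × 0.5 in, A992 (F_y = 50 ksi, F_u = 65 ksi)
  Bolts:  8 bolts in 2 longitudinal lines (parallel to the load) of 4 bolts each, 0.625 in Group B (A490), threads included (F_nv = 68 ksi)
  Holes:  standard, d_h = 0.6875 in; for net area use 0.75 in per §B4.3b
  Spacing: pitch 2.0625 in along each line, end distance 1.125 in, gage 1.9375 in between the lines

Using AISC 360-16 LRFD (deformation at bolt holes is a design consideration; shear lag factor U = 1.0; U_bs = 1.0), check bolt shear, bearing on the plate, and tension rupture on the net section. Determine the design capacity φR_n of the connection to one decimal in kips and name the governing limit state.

Bolt shear: A_b = π(0.625)²/4 = 0.3068 in². φR_n = 0.75 × 68 × 0.3068 × 8 × 1 = 125.2 kips.
Bearing (0.5 in plate, F_u = 65 ksi): end bolts L_c = 1.125 − 0.6875/2 = 0.78125, R_n = min(1.2×0.78125×0.5×65, 2.4×0.625×0.5×65) = 30.469 kips/bolt; interior L_c = 2.0625 − 0.6875 = 1.375, R_n = 48.75 kips/bolt. φR_n = 0.75 × (2×30.469 + 6×48.75) = 265.1 kips.
Tension rupture (net): A_n = (4.5 − 2×0.75)×0.5 = 1.5 in² (U = 1.0, A_e = A_n). φR_n = 0.75 × 65 × 1.5 = 73.1 kips.
Governing: min(125.2, 265.1, 73.1) = 73.1 kips → net-section rupture.

73.1 kips (net-section rupture governs)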